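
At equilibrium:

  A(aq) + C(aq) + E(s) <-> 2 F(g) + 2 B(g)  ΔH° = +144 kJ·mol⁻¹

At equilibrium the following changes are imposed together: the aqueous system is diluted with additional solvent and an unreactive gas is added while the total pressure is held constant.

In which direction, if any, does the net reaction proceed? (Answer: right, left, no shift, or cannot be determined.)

Dilution lowers every aqueous concentration by the same factor. Δn_aq = 0 − 2 = -2, so the system shifts toward the side with more dissolved moles — to the left.
Adding inert gas at constant total pressure expands the volume and lowers every reacting partial pressure. With Δn_gas = 4 − 0 = +4, Q moves away from K toward the side with fewer gas moles, so the system shifts toward the side with more gas moles — to the right.
The individual effects push in opposite directions; without quantitative information the net direction cannot be determined.

cannot be determined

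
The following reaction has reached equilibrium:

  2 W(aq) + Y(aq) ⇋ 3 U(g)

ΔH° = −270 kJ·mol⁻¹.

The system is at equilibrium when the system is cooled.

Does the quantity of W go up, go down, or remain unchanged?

The forward reaction is exothermic. Lowering T favours the exothermic direction — shift to the right.
The net shift is to the right. W is a reactant, so its amount decreases.

decreases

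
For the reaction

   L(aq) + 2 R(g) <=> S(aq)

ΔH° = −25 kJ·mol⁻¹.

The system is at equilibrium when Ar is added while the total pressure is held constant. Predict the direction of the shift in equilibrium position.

left

Adding inert gas at constant total pressure expands the volume and lowers every reacting partial pressure. With Δn_gas = 0 − 2 = -2, Q moves away from K toward the side with fewer gas moles, so the system shifts toward the side with more gas moles — to the left.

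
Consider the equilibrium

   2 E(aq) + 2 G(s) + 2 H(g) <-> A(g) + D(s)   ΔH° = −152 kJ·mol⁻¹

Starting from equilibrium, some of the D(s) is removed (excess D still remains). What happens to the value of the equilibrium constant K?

unchanged

The equilibrium constant depends only on temperature. This perturbation changes neither the position of equilibrium nor K.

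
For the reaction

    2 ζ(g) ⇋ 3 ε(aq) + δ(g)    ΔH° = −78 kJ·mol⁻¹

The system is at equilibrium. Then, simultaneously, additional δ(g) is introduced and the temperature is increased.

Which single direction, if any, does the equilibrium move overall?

Adding δ (g), a product, drives the reaction to the left.
The forward reaction is exothermic. Raising T favours the endothermic direction — shift to the left.
All effects act in the same direction — net shift to the left.

left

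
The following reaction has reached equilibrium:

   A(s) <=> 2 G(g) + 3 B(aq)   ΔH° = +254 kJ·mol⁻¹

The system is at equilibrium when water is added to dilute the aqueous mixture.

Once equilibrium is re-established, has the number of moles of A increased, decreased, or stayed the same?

decreases

Dilution lowers every aqueous concentration by the same factor. Δn_aq = 3 − 0 = +3, so the system shifts toward the side with more dissolved moles — to the right.
The net shift is to the right. A is a reactant, so its amount decreases.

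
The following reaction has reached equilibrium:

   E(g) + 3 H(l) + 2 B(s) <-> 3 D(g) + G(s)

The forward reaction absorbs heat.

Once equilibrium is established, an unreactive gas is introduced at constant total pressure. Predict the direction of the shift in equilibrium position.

Adding inert gas at constant total pressure expands the volume and lowers every reacting partial pressure. With Δn_gas = 3 − 1 = +2, Q moves away from K toward the side with fewer gas moles, so the system shifts toward the side with more gas moles — to the right.

right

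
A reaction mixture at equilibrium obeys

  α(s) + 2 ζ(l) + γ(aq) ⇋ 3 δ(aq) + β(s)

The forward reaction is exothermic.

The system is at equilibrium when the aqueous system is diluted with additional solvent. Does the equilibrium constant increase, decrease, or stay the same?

The equilibrium constant depends only on temperature. This perturbation may move the position of equilibrium, but since T is unchanged, K itself is unchanged.

unchanged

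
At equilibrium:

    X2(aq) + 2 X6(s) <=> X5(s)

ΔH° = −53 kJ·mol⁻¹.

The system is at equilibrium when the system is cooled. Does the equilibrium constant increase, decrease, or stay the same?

increases

K depends on temperature via the van 't Hoff relation. The forward reaction is exothermic, so lowering T increases K.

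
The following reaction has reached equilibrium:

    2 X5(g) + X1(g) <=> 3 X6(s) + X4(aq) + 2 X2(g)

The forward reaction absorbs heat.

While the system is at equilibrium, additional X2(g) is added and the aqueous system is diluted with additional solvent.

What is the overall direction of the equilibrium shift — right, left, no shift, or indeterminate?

Adding X2 (g), a product, drives the reaction to the left.
Dilution lowers every aqueous concentration by the same factor. Δn_aq = 1 − 0 = +1, so the system shifts toward the side with more dissolved moles — to the right.
The individual effects push in opposite directions; without quantitative information the net direction cannot be determined.

cannot be determined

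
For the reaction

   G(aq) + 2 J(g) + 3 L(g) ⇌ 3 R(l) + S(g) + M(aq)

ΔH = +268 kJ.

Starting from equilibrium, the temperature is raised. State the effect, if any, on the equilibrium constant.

increases

K depends on temperature via the van 't Hoff relation. The forward reaction is endothermic, so raising T increases K.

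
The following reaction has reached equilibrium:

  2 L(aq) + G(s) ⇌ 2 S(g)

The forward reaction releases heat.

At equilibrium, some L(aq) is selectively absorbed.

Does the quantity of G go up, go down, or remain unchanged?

increases

Removing L (aq), a reactant, drives the reaction to the left.
The net shift is to the left. G is a reactant, so its amount increases.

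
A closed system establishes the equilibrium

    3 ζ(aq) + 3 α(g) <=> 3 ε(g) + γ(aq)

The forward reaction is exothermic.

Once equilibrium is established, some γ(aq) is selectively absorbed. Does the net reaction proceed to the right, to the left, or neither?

right

Removing γ (aq), a product, drives the reaction to the right.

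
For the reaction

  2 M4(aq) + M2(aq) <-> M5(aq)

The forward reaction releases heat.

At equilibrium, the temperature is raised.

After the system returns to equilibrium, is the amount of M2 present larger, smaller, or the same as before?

increases

The forward reaction is exothermic. Raising T favours the endothermic direction — shift to the left.
The net shift is to the left. M2 is a reactant, so its amount increases.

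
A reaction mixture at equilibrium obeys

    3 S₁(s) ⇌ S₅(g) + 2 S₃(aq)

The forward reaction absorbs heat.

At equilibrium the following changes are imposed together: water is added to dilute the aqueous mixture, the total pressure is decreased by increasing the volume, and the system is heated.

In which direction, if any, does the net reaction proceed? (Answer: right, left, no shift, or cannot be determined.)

right

Dilution lowers every aqueous concentration by the same factor. Δn_aq = 2 − 0 = +2, so the system shifts toward the side with more dissolved moles — to the right.
Gas moles: reactants 0, products 1 (Δn_gas = +1). Expansion shifts the system toward the side with more moles of gas — to the right.
The forward reaction is endothermic. Raising T favours the endothermic direction — shift to the right.
All effects act in the same direction — net shift to the right.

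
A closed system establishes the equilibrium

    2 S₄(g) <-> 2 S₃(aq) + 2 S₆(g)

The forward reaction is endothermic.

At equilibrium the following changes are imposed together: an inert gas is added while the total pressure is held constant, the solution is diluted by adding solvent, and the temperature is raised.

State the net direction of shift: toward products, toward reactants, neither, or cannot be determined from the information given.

right

Adding inert gas at constant total pressure expands the volume, scaling every reacting partial pressure by the same factor. Δn_gas = 2 − 2 = 0, so Q is unchanged — no shift.
Dilution lowers every aqueous concentration by the same factor. Δn_aq = 2 − 0 = +2, so the system shifts toward the side with more dissolved moles — to the right.
The forward reaction is endothermic. Raising T favours the endothermic direction — shift to the right.
Only the nonzero effect(s) matter; the net shift is to the right.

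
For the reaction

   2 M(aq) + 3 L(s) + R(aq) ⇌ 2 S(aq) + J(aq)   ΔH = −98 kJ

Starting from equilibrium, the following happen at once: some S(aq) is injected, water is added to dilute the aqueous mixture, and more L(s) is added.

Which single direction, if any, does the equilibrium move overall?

left

Adding S (aq), a product, drives the reaction to the left.
Dilution scales every aqueous concentration by the same factor. Δn_aq = 3 − 3 = 0, so Q is unchanged — no shift.
L is a pure solid; its activity is 1 regardless of amount, so Q is unaffected — no shift from this change.
Only the nonzero effect(s) matter; the net shift is to the left.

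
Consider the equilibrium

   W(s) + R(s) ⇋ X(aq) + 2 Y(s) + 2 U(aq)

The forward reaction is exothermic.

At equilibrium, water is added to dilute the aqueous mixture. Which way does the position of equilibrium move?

right

Dilution lowers every aqueous concentration by the same factor. Δn_aq = 3 − 0 = +3, so the system shifts toward the side with more dissolved moles — to the right.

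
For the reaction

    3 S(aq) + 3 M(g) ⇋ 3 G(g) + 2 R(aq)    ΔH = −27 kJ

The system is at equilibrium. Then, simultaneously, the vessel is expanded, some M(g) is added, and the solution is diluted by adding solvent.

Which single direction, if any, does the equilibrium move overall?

Gas moles: reactants 3, products 3. Δn_gas = 0, so a volume change leaves Q equal to K — no shift from this change.
Adding M (g), a reactant, drives the reaction to the right.
Dilution lowers every aqueous concentration by the same factor. Δn_aq = 2 − 3 = -1, so the system shifts toward the side with more dissolved moles — to the left.
The individual effects push in opposite directions; without quantitative information the net direction cannot be determined.

cannot be determined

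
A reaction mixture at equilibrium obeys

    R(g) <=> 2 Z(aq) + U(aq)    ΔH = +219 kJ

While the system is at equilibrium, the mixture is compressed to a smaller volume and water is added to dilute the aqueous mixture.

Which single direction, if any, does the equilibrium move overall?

Gas moles: reactants 1, products 0 (Δn_gas = -1). Compression shifts the system toward the side with fewer moles of gas — to the right.
Dilution lowers every aqueous concentration by the same factor. Δn_aq = 3 − 0 = +3, so the system shifts toward the side with more dissolved moles — to the right.
All effects act in the same direction — net shift to the right.

right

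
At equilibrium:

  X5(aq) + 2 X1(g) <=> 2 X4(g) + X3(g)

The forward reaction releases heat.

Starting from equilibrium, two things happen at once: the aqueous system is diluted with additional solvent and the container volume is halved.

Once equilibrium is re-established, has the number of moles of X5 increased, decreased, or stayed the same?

Dilution lowers every aqueous concentration by the same factor. Δn_aq = 0 − 1 = -1, so the system shifts toward the side with more dissolved moles — to the left.
Gas moles: reactants 2, products 3 (Δn_gas = +1). Compression shifts the system toward the side with fewer moles of gas — to the left.
The net shift is to the left. X5 is a reactant, so its amount increases.

increases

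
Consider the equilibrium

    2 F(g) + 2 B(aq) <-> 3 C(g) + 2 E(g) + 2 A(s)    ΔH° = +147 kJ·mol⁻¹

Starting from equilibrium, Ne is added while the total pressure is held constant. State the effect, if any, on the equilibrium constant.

unchanged

The equilibrium constant depends only on temperature. This perturbation may move the position of equilibrium, but since T is unchanged, K itself is unchanged.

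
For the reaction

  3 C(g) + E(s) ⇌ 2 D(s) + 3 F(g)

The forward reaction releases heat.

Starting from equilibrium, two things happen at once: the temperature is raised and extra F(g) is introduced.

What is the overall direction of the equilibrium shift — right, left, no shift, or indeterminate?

left

The forward reaction is exothermic. Raising T favours the endothermic direction — shift to the left.
Adding F (g), a product, drives the reaction to the left.
All effects act in the same direction — net shift to the left.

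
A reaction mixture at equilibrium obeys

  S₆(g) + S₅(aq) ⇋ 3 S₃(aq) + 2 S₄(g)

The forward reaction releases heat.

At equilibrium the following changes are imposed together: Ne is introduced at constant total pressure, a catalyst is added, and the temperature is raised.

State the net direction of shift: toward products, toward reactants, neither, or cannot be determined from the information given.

Adding inert gas at constant total pressure expands the volume and lowers every reacting partial pressure. With Δn_gas = 2 − 1 = +1, Q moves away from K toward the side with fewer gas moles, so the system shifts toward the side with more gas moles — to the right.
A catalyst speeds both forward and reverse rates equally; it changes neither Q nor K — no shift from this change.
The forward reaction is exothermic. Raising T favours the endothermic direction — shift to the left.
The individual effects push in opposite directions; without quantitative information the net direction cannot be determined.

cannot be determined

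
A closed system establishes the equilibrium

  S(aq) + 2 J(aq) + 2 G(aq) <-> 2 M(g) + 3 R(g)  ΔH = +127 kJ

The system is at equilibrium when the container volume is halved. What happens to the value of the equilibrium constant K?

unchanged

The equilibrium constant depends only on temperature. This perturbation may move the position of equilibrium, but since T is unchanged, K itself is unchanged.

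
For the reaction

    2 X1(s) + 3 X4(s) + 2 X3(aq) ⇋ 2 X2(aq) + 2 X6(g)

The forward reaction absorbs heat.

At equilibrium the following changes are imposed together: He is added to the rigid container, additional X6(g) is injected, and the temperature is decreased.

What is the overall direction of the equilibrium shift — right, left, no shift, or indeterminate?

At constant volume, adding an inert gas leaves every reacting species' partial pressure unchanged, so Q is unchanged — no shift from this change.
Adding X6 (g), a product, drives the reaction to the left.
The forward reaction is endothermic. Lowering T favours the exothermic direction — shift to the left.
Only the nonzero effect(s) matter; the net shift is to the left.

left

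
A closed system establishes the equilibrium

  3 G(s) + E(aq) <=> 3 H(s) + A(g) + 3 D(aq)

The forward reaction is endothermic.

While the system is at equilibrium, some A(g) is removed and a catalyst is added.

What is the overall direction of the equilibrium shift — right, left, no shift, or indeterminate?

right

Removing A (g), a product, drives the reaction to the right.
A catalyst speeds both forward and reverse rates equally; it changes neither Q nor K — no shift from this change.
Only the nonzero effect(s) matter; the net shift is to the right.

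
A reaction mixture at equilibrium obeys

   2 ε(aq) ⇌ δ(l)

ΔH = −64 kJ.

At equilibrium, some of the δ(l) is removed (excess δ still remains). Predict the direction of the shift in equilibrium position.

no shift

δ is a pure liquid; its activity is 1 regardless of amount, so Q is unaffected — no shift from this change.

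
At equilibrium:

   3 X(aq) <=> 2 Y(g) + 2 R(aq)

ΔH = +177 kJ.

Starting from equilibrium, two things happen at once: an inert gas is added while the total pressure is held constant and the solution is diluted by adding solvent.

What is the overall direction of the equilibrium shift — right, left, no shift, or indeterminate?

cannot be determined

Adding inert gas at constant total pressure expands the volume and lowers every reacting partial pressure. With Δn_gas = 2 − 0 = +2, Q moves away from K toward the side with fewer gas moles, so the system shifts toward the side with more gas moles — to the right.
Dilution lowers every aqueous concentration by the same factor. Δn_aq = 2 − 3 = -1, so the system shifts toward the side with more dissolved moles — to the left.
The individual effects push in opposite directions; without quantitative information the net direction cannot be determined.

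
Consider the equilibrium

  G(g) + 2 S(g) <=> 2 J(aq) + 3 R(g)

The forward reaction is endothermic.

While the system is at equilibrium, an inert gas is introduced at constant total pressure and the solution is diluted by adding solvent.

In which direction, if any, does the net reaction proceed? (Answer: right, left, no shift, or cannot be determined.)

right

Adding inert gas at constant total pressure expands the volume, scaling every reacting partial pressure by the same factor. Δn_gas = 3 − 3 = 0, so Q is unchanged — no shift.
Dilution lowers every aqueous concentration by the same factor. Δn_aq = 2 − 0 = +2, so the system shifts toward the side with more dissolved moles — to the right.
Only the nonzero effect(s) matter; the net shift is to the right.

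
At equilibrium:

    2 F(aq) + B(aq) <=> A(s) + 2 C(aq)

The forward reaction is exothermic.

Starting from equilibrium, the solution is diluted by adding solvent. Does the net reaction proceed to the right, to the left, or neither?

left

Dilution lowers every aqueous concentration by the same factor. Δn_aq = 2 − 3 = -1, so the system shifts toward the side with more dissolved moles — to the left.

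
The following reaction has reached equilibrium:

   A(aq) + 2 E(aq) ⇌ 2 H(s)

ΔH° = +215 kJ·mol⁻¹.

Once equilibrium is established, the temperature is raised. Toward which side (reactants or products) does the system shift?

The forward reaction is endothermic. Raising T favours the endothermic direction — shift to the right.

right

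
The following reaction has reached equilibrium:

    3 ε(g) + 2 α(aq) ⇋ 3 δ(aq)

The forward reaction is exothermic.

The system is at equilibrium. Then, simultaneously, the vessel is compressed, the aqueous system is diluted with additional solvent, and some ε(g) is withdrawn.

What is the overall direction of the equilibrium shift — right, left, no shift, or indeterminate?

cannot be determined

Gas moles: reactants 3, products 0 (Δn_gas = -3). Compression shifts the system toward the side with fewer moles of gas — to the right.
Dilution lowers every aqueous concentration by the same factor. Δn_aq = 3 − 2 = +1, so the system shifts toward the side with more dissolved moles — to the right.
Removing ε (g), a reactant, drives the reaction to the left.
The individual effects push in opposite directions; without quantitative information the net direction cannot be determined.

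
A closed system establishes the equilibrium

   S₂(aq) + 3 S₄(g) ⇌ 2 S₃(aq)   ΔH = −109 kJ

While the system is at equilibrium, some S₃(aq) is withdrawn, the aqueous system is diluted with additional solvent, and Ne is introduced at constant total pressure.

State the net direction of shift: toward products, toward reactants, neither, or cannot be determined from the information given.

Removing S₃ (aq), a product, drives the reaction to the right.
Dilution lowers every aqueous concentration by the same factor. Δn_aq = 2 − 1 = +1, so the system shifts toward the side with more dissolved moles — to the right.
Adding inert gas at constant total pressure expands the volume and lowers every reacting partial pressure. With Δn_gas = 0 − 3 = -3, Q moves away from K toward the side with fewer gas moles, so the system shifts toward the side with more gas moles — to the left.
The individual effects push in opposite directions; without quantitative information the net direction cannot be determined.

cannot be determined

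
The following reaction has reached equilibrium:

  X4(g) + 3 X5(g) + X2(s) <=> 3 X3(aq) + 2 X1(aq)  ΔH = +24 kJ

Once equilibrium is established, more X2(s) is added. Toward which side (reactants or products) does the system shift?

no shift

X2 is a pure solid; its activity is 1 regardless of amount, so Q is unaffected — no shift from this change.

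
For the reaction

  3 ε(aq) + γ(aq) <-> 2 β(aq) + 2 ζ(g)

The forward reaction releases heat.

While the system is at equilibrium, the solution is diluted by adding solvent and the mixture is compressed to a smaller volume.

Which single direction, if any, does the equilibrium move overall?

Dilution lowers every aqueous concentration by the same factor. Δn_aq = 2 − 4 = -2, so the system shifts toward the side with more dissolved moles — to the left.
Gas moles: reactants 0, products 2 (Δn_gas = +2). Compression shifts the system toward the side with fewer moles of gas — to the left.
All effects act in the same direction — net shift to the left.

left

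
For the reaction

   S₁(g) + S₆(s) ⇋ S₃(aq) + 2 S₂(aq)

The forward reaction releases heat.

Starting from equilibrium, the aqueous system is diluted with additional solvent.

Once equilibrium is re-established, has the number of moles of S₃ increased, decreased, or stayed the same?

Dilution lowers every aqueous concentration by the same factor. Δn_aq = 3 − 0 = +3, so the system shifts toward the side with more dissolved moles — to the right.
The net shift is to the right. S₃ is a product, so its amount increases.

increases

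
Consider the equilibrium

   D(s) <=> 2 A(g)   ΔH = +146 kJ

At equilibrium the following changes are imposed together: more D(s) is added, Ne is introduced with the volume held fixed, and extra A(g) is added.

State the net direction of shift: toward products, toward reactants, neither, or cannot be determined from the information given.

left

D is a pure solid; its activity is 1 regardless of amount, so Q is unaffected — no shift from this change.
At constant volume, adding an inert gas leaves every reacting species' partial pressure unchanged, so Q is unchanged — no shift from this change.
Adding A (g), a product, drives the reaction to the left.
Only the nonzero effect(s) matter; the net shift is to the left.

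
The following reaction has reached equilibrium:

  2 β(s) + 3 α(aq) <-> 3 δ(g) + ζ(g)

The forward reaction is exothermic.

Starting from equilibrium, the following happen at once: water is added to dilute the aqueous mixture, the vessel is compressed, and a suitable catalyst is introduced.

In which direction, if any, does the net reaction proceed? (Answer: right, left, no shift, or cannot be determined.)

left

Dilution lowers every aqueous concentration by the same factor. Δn_aq = 0 − 3 = -3, so the system shifts toward the side with more dissolved moles — to the left.
Gas moles: reactants 0, products 4 (Δn_gas = +4). Compression shifts the system toward the side with fewer moles of gas — to the left.
A catalyst speeds both forward and reverse rates equally; it changes neither Q nor K — no shift from this change.
Only the nonzero effect(s) matter; the net shift is to the left.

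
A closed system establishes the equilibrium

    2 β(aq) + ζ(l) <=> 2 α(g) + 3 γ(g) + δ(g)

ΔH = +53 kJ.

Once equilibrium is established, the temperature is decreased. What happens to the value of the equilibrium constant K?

K depends on temperature via the van 't Hoff relation. The forward reaction is endothermic, so lowering T decreases K.

decreases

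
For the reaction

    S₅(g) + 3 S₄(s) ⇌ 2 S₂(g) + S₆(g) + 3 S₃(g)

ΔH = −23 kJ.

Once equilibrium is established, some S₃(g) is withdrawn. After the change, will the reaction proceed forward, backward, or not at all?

Removing S₃ (g), a product, drives the reaction to the right.

right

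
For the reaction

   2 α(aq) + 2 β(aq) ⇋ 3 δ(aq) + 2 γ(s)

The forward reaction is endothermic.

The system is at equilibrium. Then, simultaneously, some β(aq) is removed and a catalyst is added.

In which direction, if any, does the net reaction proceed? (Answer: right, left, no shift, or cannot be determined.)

left

Removing β (aq), a reactant, drives the reaction to the left.
A catalyst speeds both forward and reverse rates equally; it changes neither Q nor K — no shift from this change.
Only the nonzero effect(s) matter; the net shift is to the left.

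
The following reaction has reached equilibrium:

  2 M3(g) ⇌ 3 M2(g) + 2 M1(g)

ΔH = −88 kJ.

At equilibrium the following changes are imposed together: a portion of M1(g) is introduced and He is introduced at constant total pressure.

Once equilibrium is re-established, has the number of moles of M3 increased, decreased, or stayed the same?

cannot be determined

Adding M1 (g), a product, drives the reaction to the left.
Adding inert gas at constant total pressure expands the volume and lowers every reacting partial pressure. With Δn_gas = 5 − 2 = +3, Q moves away from K toward the side with fewer gas moles, so the system shifts toward the side with more gas moles — to the right.
The two effects oppose each other, so the net shift — and hence the change in M3 — cannot be determined from the given information.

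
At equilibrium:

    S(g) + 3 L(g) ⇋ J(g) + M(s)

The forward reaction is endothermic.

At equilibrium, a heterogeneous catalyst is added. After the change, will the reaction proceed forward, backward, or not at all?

A catalyst speeds both forward and reverse rates equally; it changes neither Q nor K — no shift from this change.

no shift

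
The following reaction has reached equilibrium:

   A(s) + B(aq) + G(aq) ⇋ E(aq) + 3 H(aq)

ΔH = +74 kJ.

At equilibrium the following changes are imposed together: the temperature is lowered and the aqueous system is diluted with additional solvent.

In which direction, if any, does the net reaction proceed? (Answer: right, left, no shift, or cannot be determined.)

cannot be determined

The forward reaction is endothermic. Lowering T favours the exothermic direction — shift to the left.
Dilution lowers every aqueous concentration by the same factor. Δn_aq = 4 − 2 = +2, so the system shifts toward the side with more dissolved moles — to the right.
The individual effects push in opposite directions; without quantitative information the net direction cannot be determined.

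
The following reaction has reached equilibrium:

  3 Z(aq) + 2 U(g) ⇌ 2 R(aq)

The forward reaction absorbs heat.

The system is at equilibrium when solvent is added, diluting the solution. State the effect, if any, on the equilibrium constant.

unchanged

The equilibrium constant depends only on temperature. This perturbation may move the position of equilibrium, but since T is unchanged, K itself is unchanged.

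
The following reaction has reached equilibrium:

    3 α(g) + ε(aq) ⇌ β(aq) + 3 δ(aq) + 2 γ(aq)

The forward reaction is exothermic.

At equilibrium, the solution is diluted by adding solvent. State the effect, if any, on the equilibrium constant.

The equilibrium constant depends only on temperature. This perturbation may move the position of equilibrium, but since T is unchanged, K itself is unchanged.

unchanged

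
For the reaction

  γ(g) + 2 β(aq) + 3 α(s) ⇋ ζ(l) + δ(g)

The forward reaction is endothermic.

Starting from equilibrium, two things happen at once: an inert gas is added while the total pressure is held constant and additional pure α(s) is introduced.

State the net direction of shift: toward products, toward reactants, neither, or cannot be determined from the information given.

Adding inert gas at constant total pressure expands the volume, scaling every reacting partial pressure by the same factor. Δn_gas = 1 − 1 = 0, so Q is unchanged — no shift.
α is a pure solid; its activity is 1 regardless of amount, so Q is unaffected — no shift from this change.
None of the changes alters Q relative to K, so there is no net shift.

no shift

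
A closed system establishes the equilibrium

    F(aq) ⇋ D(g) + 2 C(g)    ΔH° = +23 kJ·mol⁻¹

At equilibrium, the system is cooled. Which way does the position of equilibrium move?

The forward reaction is endothermic. Lowering T favours the exothermic direction — shift to the left.

left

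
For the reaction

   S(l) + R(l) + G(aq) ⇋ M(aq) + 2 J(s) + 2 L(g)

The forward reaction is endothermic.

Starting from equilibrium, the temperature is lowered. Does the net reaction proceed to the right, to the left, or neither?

left

The forward reaction is endothermic. Lowering T favours the exothermic direction — shift to the left.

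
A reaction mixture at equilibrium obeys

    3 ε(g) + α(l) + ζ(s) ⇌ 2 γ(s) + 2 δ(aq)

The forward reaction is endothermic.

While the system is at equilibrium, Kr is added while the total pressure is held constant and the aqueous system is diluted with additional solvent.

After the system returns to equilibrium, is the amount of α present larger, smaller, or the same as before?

Adding inert gas at constant total pressure expands the volume and lowers every reacting partial pressure. With Δn_gas = 0 − 3 = -3, Q moves away from K toward the side with fewer gas moles, so the system shifts toward the side with more gas moles — to the left.
Dilution lowers every aqueous concentration by the same factor. Δn_aq = 2 − 0 = +2, so the system shifts toward the side with more dissolved moles — to the right.
The two effects oppose each other, so the net shift — and hence the change in α — cannot be determined from the given information.

cannot be determined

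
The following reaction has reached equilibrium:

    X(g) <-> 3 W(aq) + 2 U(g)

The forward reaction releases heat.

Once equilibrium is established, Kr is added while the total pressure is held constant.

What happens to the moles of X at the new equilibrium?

decreases

Adding inert gas at constant total pressure expands the volume and lowers every reacting partial pressure. With Δn_gas = 2 − 1 = +1, Q moves away from K toward the side with fewer gas moles, so the system shifts toward the side with more gas moles — to the right.
The net shift is to the right. X is a reactant, so its amount decreases.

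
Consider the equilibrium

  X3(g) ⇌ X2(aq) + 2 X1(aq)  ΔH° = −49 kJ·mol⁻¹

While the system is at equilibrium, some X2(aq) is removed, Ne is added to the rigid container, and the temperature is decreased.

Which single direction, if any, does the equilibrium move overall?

right

Removing X2 (aq), a product, drives the reaction to the right.
At constant volume, adding an inert gas leaves every reacting species' partial pressure unchanged, so Q is unchanged — no shift from this change.
The forward reaction is exothermic. Lowering T favours the exothermic direction — shift to the right.
Only the nonzero effect(s) matter; the net shift is to the right.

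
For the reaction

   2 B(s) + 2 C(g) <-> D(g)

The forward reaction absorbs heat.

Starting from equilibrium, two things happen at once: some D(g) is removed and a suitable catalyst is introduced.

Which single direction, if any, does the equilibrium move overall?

right

Removing D (g), a product, drives the reaction to the right.
A catalyst speeds both forward and reverse rates equally; it changes neither Q nor K — no shift from this change.
Only the nonzero effect(s) matter; the net shift is to the right.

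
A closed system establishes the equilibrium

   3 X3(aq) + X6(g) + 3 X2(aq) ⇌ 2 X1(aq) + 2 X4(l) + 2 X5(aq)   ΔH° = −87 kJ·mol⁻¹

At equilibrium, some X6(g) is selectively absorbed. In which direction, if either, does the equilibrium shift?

Removing X6 (g), a reactant, drives the reaction to the left.

left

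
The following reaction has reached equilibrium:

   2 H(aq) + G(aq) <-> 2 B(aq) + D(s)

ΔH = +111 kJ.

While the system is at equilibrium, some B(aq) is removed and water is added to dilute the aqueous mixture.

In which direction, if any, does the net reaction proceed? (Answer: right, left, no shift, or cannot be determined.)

Removing B (aq), a product, drives the reaction to the right.
Dilution lowers every aqueous concentration by the same factor. Δn_aq = 2 − 3 = -1, so the system shifts toward the side with more dissolved moles — to the left.
The individual effects push in opposite directions; without quantitative information the net direction cannot be determined.

cannot be determined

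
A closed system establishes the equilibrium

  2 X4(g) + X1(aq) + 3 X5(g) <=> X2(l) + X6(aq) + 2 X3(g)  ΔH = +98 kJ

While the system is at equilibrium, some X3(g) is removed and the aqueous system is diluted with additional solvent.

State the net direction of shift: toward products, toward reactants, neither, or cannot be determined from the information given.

right

Removing X3 (g), a product, drives the reaction to the right.
Dilution scales every aqueous concentration by the same factor. Δn_aq = 1 − 1 = 0, so Q is unchanged — no shift.
Only the nonzero effect(s) matter; the net shift is to the right.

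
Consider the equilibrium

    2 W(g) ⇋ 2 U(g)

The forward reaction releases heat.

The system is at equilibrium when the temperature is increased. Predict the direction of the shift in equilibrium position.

left

The forward reaction is exothermic. Raising T favours the endothermic direction — shift to the left.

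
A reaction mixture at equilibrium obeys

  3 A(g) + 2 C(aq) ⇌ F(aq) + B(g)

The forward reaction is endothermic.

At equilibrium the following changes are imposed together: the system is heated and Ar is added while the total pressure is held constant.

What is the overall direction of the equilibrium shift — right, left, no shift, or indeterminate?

cannot be determined

The forward reaction is endothermic. Raising T favours the endothermic direction — shift to the right.
Adding inert gas at constant total pressure expands the volume and lowers every reacting partial pressure. With Δn_gas = 1 − 3 = -2, Q moves away from K toward the side with fewer gas moles, so the system shifts toward the side with more gas moles — to the left.
The individual effects push in opposite directions; without quantitative information the net direction cannot be determined.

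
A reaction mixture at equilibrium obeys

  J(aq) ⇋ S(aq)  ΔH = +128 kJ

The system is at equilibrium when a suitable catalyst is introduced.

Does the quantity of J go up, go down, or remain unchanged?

A catalyst speeds both forward and reverse rates equally; it changes neither Q nor K — no shift from this change.
No net shift occurs, so the amount of J is unchanged.

unchanged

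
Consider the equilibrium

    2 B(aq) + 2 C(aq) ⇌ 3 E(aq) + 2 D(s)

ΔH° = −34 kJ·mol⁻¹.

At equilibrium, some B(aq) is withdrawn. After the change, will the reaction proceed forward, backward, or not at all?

left

Removing B (aq), a reactant, drives the reaction to the left.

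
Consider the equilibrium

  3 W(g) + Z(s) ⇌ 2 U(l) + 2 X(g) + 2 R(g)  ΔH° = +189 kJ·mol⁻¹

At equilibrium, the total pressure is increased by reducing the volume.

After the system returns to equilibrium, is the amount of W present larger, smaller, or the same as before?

Gas moles: reactants 3, products 4 (Δn_gas = +1). Compression shifts the system toward the side with fewer moles of gas — to the left.
The net shift is to the left. W is a reactant, so its amount increases.

increases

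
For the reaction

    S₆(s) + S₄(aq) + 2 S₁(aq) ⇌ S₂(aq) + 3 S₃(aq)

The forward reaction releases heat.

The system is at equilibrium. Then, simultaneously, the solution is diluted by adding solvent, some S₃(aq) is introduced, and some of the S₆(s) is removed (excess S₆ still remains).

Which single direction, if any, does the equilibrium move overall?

cannot be determined

Dilution lowers every aqueous concentration by the same factor. Δn_aq = 4 − 3 = +1, so the system shifts toward the side with more dissolved moles — to the right.
Adding S₃ (aq), a product, drives the reaction to the left.
S₆ is a pure solid; its activity is 1 regardless of amount, so Q is unaffected — no shift from this change.
The individual effects push in opposite directions; without quantitative information the net direction cannot be determined.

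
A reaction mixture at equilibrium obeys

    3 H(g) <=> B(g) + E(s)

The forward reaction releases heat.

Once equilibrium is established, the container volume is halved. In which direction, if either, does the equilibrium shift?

right

Gas moles: reactants 3, products 1 (Δn_gas = -2). Compression shifts the system toward the side with fewer moles of gas — to the right.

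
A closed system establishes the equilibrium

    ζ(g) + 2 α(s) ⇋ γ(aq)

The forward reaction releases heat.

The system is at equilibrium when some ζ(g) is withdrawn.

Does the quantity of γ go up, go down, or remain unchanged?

Removing ζ (g), a reactant, drives the reaction to the left.
The net shift is to the left. γ is a product, so its amount decreases.

decreases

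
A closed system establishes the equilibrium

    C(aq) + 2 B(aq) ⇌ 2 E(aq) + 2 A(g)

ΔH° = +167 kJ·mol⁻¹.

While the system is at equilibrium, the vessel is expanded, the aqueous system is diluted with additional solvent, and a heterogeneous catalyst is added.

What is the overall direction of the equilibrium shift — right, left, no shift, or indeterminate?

cannot be determined

Gas moles: reactants 0, products 2 (Δn_gas = +2). Expansion shifts the system toward the side with more moles of gas — to the right.
Dilution lowers every aqueous concentration by the same factor. Δn_aq = 2 − 3 = -1, so the system shifts toward the side with more dissolved moles — to the left.
A catalyst speeds both forward and reverse rates equally; it changes neither Q nor K — no shift from this change.
The individual effects push in opposite directions; without quantitative information the net direction cannot be determined.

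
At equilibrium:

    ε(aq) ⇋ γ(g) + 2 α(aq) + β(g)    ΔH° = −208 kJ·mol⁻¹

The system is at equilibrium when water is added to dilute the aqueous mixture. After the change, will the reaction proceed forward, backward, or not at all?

Dilution lowers every aqueous concentration by the same factor. Δn_aq = 2 − 1 = +1, so the system shifts toward the side with more dissolved moles — to the right.

right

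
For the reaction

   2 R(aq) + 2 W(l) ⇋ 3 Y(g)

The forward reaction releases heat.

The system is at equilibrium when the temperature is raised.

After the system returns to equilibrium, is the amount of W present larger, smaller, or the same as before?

increases

The forward reaction is exothermic. Raising T favours the endothermic direction — shift to the left.
The net shift is to the left. W is a reactant, so its amount increases.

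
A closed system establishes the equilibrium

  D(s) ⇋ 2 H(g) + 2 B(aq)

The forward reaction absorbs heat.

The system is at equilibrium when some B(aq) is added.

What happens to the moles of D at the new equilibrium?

increases

Adding B (aq), a product, drives the reaction to the left.
The net shift is to the left. D is a reactant, so its amount increases.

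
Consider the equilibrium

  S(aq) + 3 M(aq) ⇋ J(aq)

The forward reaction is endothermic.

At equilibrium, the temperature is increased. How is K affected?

K depends on temperature via the van 't Hoff relation. The forward reaction is endothermic, so raising T increases K.

increases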